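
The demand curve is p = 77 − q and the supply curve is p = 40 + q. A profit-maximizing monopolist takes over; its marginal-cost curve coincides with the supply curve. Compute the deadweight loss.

38.03

Competitive equilibrium: 77 − q = 40 + q → q* = 18.5, p* = 58.5.
Marginal revenue: MR = 77 − 2q. Set MR = MC: 77 − 2q = 40 + q → q_m = 12.3333.
Price p_m = 77 − 1·12.3333 = 64.6667; MC(q_m) = 40 + 1·12.3333 = 52.3333.
Competitive q* = 18.5, so Δq = 6.1667; wedge = 64.6667 − 52.3333 = 12.3334.
Deadweight loss = ½ × 6.1667 × 12.3334 = 38.03.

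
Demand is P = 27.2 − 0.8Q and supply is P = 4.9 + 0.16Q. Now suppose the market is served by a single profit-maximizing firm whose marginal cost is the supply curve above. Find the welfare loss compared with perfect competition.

53.51

Competitive equilibrium: 27.2 − 0.8Q = 4.9 + 0.16Q → Q* = 23.2292, P* = 8.6167.
Marginal revenue: MR = 27.2 − 1.6Q. Set MR = MC: 27.2 − 1.6Q = 4.9 + 0.16Q → Q_m = 12.6705.
Price P_m = 27.2 − 0.8·12.6705 = 17.0636; MC(Q_m) = 4.9 + 0.16·12.6705 = 6.9273.
Competitive Q* = 23.2292, so ΔQ = 10.5587; wedge = 17.0636 − 6.9273 = 10.1363.
The triangle = ½ × 10.5587 × 10.1363 = 53.51.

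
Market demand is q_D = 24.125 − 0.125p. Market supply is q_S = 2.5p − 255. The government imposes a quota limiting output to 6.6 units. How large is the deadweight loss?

In inverse form: demand p = 193 − 8q, supply p = 102 + 0.4q.
Competitive equilibrium: 193 − 8q = 102 + 0.4q → q* = 10.8333, p* = 106.3333.
At q = 6.6: demand price = 193 − 8·6.6 = 140.2; supply price = 102 + 0.4·6.6 = 104.64.
Δq = 10.8333 − 6.6 = 4.2333; wedge = 140.2 − 104.64 = 35.56.
The triangle = ½ × 4.2333 × 35.56 = 75.27.

75.27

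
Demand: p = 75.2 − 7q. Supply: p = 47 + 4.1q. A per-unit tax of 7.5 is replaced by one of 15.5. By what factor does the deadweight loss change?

4.271

Competitive equilibrium: 75.2 − 7q = 47 + 4.1q → q* = 2.5405, p* = 57.4162.
For a per-unit tax t: Δq = t/11.1, so DWL = ½·t·(t/11.1) = t²/22.2.
At t = 7.5: DWL = 2.534. At t = 15.5: DWL = 10.822.
Ratio = (15.5/7.5)² = 4.271.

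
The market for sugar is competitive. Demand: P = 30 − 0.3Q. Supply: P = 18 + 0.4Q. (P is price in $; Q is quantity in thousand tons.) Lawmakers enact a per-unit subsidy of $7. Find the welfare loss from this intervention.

$35 thousand

Competitive equilibrium: 30 − 0.3Q = 18 + 0.4Q → Q* = 17.1429, P* = 24.8571.
The subsidy lowers effective supply by 7: P = 11 + 0.4Q.
New quantity: 30 − 0.3Q = 11 + 0.4Q → Q' = 27.1429.
Overproduction ΔQ = 27.1429 − 17.1429 = 10; wedge = subsidy = 7.
Welfare loss = ½ × 10 × 7 = $35 thousand.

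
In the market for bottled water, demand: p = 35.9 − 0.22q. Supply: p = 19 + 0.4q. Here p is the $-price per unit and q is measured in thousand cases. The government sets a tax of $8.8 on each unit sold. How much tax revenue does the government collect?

Competitive equilibrium: 35.9 − 0.22q = 19 + 0.4q → q* = 27.2581, p* = 29.9032.
With the tax, the buyer price exceeds the seller price by 8.8: (35.9 − 0.22q) − (19 + 0.4q) = 8.8 → q' = 13.0645.
Tax revenue = 8.8 × 13.0645 = $114.97 thousand.

$114.97 thousand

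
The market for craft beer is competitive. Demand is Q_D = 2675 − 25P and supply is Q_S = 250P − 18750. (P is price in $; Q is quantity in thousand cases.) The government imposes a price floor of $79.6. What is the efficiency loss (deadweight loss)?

$39.31 thousand

In inverse form: demand P = 107 − 0.04Q, supply P = 75 + 0.004Q.
Competitive equilibrium: 107 − 0.04Q = 75 + 0.004Q → Q* = 727.2727, P* = 77.9091.
At the floor P = 79.6, quantity demanded = (107 − 79.6)/0.04 = 685.
Sellers' marginal cost at Q' = 685: 75 + 0.004·685 = 77.74.
ΔQ = 727.2727 − 685 = 42.2727; wedge = 79.6 − 77.74 = 1.86.
Deadweight loss = ½ × 42.2727 × 1.86 = $39.31 thousand.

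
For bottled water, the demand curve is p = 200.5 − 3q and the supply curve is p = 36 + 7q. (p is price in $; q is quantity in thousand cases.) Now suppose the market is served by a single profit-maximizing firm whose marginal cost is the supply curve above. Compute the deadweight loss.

Competitive equilibrium: 200.5 − 3q = 36 + 7q → q* = 16.45, p* = 151.15.
Marginal revenue: MR = 200.5 − 6q. Set MR = MC: 200.5 − 6q = 36 + 7q → q_m = 12.65385.
Price p_m = 200.5 − 3·12.65385 = 162.53845; MC(q_m) = 36 + 7·12.65385 = 124.57695.
Competitive q* = 16.45, so Δq = 3.79615; wedge = 162.53845 − 124.57695 = 37.9615.
DWL = ½ × 3.79615 × 37.9615 = $72.05 thousand.

$72.05 thousand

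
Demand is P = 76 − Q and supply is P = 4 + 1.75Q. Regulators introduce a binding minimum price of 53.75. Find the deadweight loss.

Competitive equilibrium: 76 − Q = 4 + 1.75Q → Q* = 26.1818, P* = 49.8182.
At the floor P = 53.75, quantity demanded = (76 − 53.75)/1 = 22.25.
Sellers' marginal cost at Q' = 22.25: 4 + 1.75·22.25 = 42.9375.
ΔQ = 26.1818 − 22.25 = 3.9318; wedge = 53.75 − 42.9375 = 10.8125.
Deadweight loss = ½ × 3.9318 × 10.8125 = 21.26.

21.26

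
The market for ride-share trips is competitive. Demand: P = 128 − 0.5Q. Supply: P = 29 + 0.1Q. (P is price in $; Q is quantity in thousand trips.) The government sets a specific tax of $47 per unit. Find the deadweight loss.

Competitive equilibrium: 128 − 0.5Q = 29 + 0.1Q → Q* = 165, P* = 45.5.
With the tax, the buyer price exceeds the seller price by 47: (128 − 0.5Q) − (29 + 0.1Q) = 47 → Q' = 86.6667.
ΔQ = 165 − 86.6667 = 78.3333; the wedge equals the tax, 47.
The triangle = ½ × 78.3333 × 47 = $1840.83 thousand.

$1840.83 thousand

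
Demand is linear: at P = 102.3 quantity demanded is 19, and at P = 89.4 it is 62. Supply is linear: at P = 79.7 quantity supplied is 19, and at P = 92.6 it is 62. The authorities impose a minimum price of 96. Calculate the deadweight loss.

83.33

Demand slope = (89.4 − 102.3)/(62 − 19) = −0.3, so P = 108 − 0.3Q.
Supply slope = (92.6 − 79.7)/(62 − 19) = 0.3, so P = 74 + 0.3Q.
Competitive equilibrium: 108 − 0.3Q = 74 + 0.3Q → Q* = 56.6667, P* = 91.
At the floor P = 96, quantity demanded = (108 − 96)/0.3 = 40.
Sellers' marginal cost at Q' = 40: 74 + 0.3·40 = 86.
ΔQ = 56.6667 − 40 = 16.6667; wedge = 96 − 86 = 10.
Deadweight loss = ½ × 16.6667 × 10 = 83.33.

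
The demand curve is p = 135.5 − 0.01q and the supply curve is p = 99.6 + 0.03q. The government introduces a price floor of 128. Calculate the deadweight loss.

Competitive equilibrium: 135.5 − 0.01q = 99.6 + 0.03q → q* = 897.5, p* = 126.525.
At the floor p = 128, quantity demanded = (135.5 − 128)/0.01 = 750.
Sellers' marginal cost at q' = 750: 99.6 + 0.03·750 = 122.1.
Δq = 897.5 − 750 = 147.5; wedge = 128 − 122.1 = 5.9.
Deadweight loss = ½ × 147.5 × 5.9 = 435.125.

435.125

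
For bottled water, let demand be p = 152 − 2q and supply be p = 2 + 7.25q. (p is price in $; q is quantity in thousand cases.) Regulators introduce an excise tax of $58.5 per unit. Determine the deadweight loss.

Competitive equilibrium: 152 − 2q = 2 + 7.25q → q* = 16.2162, p* = 119.5676.
With the tax, the buyer price exceeds the seller price by 58.5: (152 − 2q) − (2 + 7.25q) = 58.5 → q' = 9.8919.
Δq = 16.2162 − 9.8919 = 6.3243; the wedge equals the tax, 58.5.
Deadweight loss = ½ × 6.3243 × 58.5 = $184.99 thousand.

$184.99 thousand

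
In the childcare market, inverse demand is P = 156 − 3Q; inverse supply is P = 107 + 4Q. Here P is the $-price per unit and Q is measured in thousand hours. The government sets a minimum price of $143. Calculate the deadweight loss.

$24.89 thousand

Competitive equilibrium: 156 − 3Q = 107 + 4Q → Q* = 7, P* = 135.
At the floor P = 143, quantity demanded = (156 − 143)/3 = 4.3333.
Sellers' marginal cost at Q' = 4.3333: 107 + 4·4.3333 = 124.3332.
ΔQ = 7 − 4.3333 = 2.6667; wedge = 143 − 124.3332 = 18.6668.
DWL = ½ × 2.6667 × 18.6668 = $24.89 thousand.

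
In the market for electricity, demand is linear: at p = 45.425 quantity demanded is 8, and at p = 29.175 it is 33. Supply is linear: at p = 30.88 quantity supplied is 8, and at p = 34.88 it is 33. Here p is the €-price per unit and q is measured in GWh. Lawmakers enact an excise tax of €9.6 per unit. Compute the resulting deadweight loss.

€56.89

Demand slope = (29.175 − 45.425)/(33 − 8) = −0.65, so p = 50.625 − 0.65q.
Supply slope = (34.88 − 30.88)/(33 − 8) = 0.16, so p = 29.6 + 0.16q.
Competitive equilibrium: 50.625 − 0.65q = 29.6 + 0.16q → q* = 25.9568, p* = 33.7531.
With the tax, the buyer price exceeds the seller price by 9.6: (50.625 − 0.65q) − (29.6 + 0.16q) = 9.6 → q' = 14.1049.
Δq = 25.9568 − 14.1049 = 11.8519; the wedge equals the tax, 9.6.
The triangle = ½ × 11.8519 × 9.6 = €56.89.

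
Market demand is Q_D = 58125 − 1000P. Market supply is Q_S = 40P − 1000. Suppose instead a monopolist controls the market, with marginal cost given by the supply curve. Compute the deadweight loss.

28.95

In inverse form: demand P = 58.125 − 0.001Q, supply P = 25 + 0.025Q.
Competitive equilibrium: 58.125 − 0.001Q = 25 + 0.025Q → Q* = 1274.03846, P* = 56.85096.
Marginal revenue: MR = 58.125 − 0.002Q. Set MR = MC: 58.125 − 0.002Q = 25 + 0.025Q → Q_m = 1226.85185.
Price P_m = 58.125 − 0.001·1226.85185 = 56.89815; MC(Q_m) = 25 + 0.025·1226.85185 = 55.6713.
Competitive Q* = 1274.03846, so ΔQ = 47.18661; wedge = 56.89815 − 55.6713 = 1.22685.
Deadweight loss = ½ × 47.18661 × 1.22685 = 28.95.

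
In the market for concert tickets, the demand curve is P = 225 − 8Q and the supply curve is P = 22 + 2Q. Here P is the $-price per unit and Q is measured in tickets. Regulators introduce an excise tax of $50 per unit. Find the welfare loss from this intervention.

Competitive equilibrium: 225 − 8Q = 22 + 2Q → Q* = 20.3, P* = 62.6.
With the tax, the buyer price exceeds the seller price by 50: (225 − 8Q) − (22 + 2Q) = 50 → Q' = 15.3.
ΔQ = 20.3 − 15.3 = 5; the wedge equals the tax, 50.
The triangle = ½ × 5 × 50 = $125.

$125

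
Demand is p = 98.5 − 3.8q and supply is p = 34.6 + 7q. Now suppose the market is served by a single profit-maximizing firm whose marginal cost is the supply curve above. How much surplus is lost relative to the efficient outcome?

12.81

Competitive equilibrium: 98.5 − 3.8q = 34.6 + 7q → q* = 5.9167, p* = 76.0167.
Marginal revenue: MR = 98.5 − 7.6q. Set MR = MC: 98.5 − 7.6q = 34.6 + 7q → q_m = 4.3767.
Price p_m = 98.5 − 3.8·4.3767 = 81.8685; MC(q_m) = 34.6 + 7·4.3767 = 65.2369.
Competitive q* = 5.9167, so Δq = 1.54; wedge = 81.8685 − 65.2369 = 16.6316.
DWL = ½ × 1.54 × 16.6316 = 12.81.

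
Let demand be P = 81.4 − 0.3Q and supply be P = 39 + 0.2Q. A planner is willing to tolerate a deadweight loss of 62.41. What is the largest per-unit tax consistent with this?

7.9

Competitive equilibrium: 81.4 − 0.3Q = 39 + 0.2Q → Q* = 84.8, P* = 55.96.
A tax t gives ΔQ = t/0.5 and wedge t, so DWL = t²/1.
t²/1 = 62.41 → t² = 62.41 → t = 7.9.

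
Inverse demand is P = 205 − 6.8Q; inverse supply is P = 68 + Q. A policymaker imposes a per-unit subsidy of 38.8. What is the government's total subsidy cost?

874.49

Competitive equilibrium: 205 − 6.8Q = 68 + Q → Q* = 17.5641, P* = 85.5641.
The subsidy lowers effective supply by 38.8: P = 29.2 + Q.
New quantity: 205 − 6.8Q = 29.2 + Q → Q' = 22.5385.
Total subsidy cost = 38.8 × 22.5385 = 874.49.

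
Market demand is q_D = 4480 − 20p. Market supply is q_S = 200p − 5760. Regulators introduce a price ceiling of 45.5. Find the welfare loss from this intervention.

1202.27

In inverse form: demand p = 224 − 0.05q, supply p = 28.8 + 0.005q.
Competitive equilibrium: 224 − 0.05q = 28.8 + 0.005q → q* = 3549.0909, p* = 46.5455.
At the ceiling p = 45.5, quantity supplied = (45.5 − 28.8)/0.005 = 3340.
Willingness to pay at q' = 3340: 224 − 0.05·3340 = 57.
Δq = 3549.0909 − 3340 = 209.0909; wedge = 57 − 45.5 = 11.5.
Deadweight loss = ½ × 209.0909 × 11.5 = 1202.27.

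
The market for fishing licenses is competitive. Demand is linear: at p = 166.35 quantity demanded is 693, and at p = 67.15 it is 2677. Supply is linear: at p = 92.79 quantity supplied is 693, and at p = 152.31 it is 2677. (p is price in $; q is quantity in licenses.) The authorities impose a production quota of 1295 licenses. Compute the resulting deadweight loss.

$4032.25

Demand slope = (67.15 − 166.35)/(2677 − 693) = −0.05, so p = 201 − 0.05q.
Supply slope = (152.31 − 92.79)/(2677 − 693) = 0.03, so p = 72 + 0.03q.
Competitive equilibrium: 201 − 0.05q = 72 + 0.03q → q* = 1612.5, p* = 120.375.
At q = 1295: demand price = 201 − 0.05·1295 = 136.25; supply price = 72 + 0.03·1295 = 110.85.
Δq = 1612.5 − 1295 = 317.5; wedge = 136.25 − 110.85 = 25.4.
DWL = ½ × 317.5 × 25.4 = $4032.25.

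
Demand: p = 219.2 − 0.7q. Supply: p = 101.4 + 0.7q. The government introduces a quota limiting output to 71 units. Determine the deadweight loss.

120.91

Competitive equilibrium: 219.2 − 0.7q = 101.4 + 0.7q → q* = 84.1429, p* = 160.3.
At q = 71: demand price = 219.2 − 0.7·71 = 169.5; supply price = 101.4 + 0.7·71 = 151.1.
Δq = 84.1429 − 71 = 13.1429; wedge = 169.5 − 151.1 = 18.4.
Deadweight loss = ½ × 13.1429 × 18.4 = 120.91.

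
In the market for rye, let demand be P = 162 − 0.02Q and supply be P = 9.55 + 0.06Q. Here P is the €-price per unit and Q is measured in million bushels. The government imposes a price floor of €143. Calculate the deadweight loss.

€36528.77 million

Competitive equilibrium: 162 − 0.02Q = 9.55 + 0.06Q → Q* = 1905.625, P* = 123.8875.
At the floor P = 143, quantity demanded = (162 − 143)/0.02 = 950.
Sellers' marginal cost at Q' = 950: 9.55 + 0.06·950 = 66.55.
ΔQ = 1905.625 − 950 = 955.625; wedge = 143 − 66.55 = 76.45.
Deadweight loss = ½ × 955.625 × 76.45 = €36528.77 million.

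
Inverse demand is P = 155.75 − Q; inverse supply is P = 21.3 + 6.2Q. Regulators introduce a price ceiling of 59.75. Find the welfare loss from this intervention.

Competitive equilibrium: 155.75 − Q = 21.3 + 6.2Q → Q* = 18.6736, P* = 137.0764.
At the ceiling P = 59.75, quantity supplied = (59.75 − 21.3)/6.2 = 6.2016.
Willingness to pay at Q' = 6.2016: 155.75 − 1·6.2016 = 149.5484.
ΔQ = 18.6736 − 6.2016 = 12.472; wedge = 149.5484 − 59.75 = 89.7984.
The triangle = ½ × 12.472 × 89.7984 = 559.98.

559.98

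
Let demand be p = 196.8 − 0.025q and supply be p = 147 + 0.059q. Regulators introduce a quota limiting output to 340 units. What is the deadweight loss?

Competitive equilibrium: 196.8 − 0.025q = 147 + 0.059q → q* = 592.8571, p* = 181.9786.
At q = 340: demand price = 196.8 − 0.025·340 = 188.3; supply price = 147 + 0.059·340 = 167.06.
Δq = 592.8571 − 340 = 252.8571; wedge = 188.3 − 167.06 = 21.24.
The triangle = ½ × 252.8571 × 21.24 = 2685.34.

2685.34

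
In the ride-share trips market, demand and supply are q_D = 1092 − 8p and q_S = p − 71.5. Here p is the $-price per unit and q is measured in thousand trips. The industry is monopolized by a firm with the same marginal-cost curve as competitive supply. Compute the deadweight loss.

$18.78 thousand

In inverse form: demand p = 136.5 − 0.125q, supply p = 71.5 + q.
Competitive equilibrium: 136.5 − 0.125q = 71.5 + q → q* = 57.7778, p* = 129.2778.
Marginal revenue: MR = 136.5 − 0.25q. Set MR = MC: 136.5 − 0.25q = 71.5 + q → q_m = 52.
Price p_m = 136.5 − 0.125·52 = 130; MC(q_m) = 71.5 + 1·52 = 123.5.
Competitive q* = 57.7778, so Δq = 5.7778; wedge = 130 − 123.5 = 6.5.
Deadweight loss = ½ × 5.7778 × 6.5 = $18.78 thousand.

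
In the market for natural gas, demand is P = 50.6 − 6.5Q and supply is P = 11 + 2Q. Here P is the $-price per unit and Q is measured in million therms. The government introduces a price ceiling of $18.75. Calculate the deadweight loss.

$2.61 million

Competitive equilibrium: 50.6 − 6.5Q = 11 + 2Q → Q* = 4.6588, P* = 20.3176.
At the ceiling P = 18.75, quantity supplied = (18.75 − 11)/2 = 3.875.
Willingness to pay at Q' = 3.875: 50.6 − 6.5·3.875 = 25.4125.
ΔQ = 4.6588 − 3.875 = 0.7838; wedge = 25.4125 − 18.75 = 6.6625.
DWL = ½ × 0.7838 × 6.6625 = $2.61 million.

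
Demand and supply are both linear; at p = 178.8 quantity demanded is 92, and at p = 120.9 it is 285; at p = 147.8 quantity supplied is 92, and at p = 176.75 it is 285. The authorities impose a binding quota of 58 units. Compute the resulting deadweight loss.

2381.88

Demand slope = (120.9 − 178.8)/(285 − 92) = −0.3, so p = 206.4 − 0.3q.
Supply slope = (176.75 − 147.8)/(285 − 92) = 0.15, so p = 134 + 0.15q.
Competitive equilibrium: 206.4 − 0.3q = 134 + 0.15q → q* = 160.8889, p* = 158.1333.
At q = 58: demand price = 206.4 − 0.3·58 = 189; supply price = 134 + 0.15·58 = 142.7.
Δq = 160.8889 − 58 = 102.8889; wedge = 189 − 142.7 = 46.3.
Welfare loss = ½ × 102.8889 × 46.3 = 2381.88.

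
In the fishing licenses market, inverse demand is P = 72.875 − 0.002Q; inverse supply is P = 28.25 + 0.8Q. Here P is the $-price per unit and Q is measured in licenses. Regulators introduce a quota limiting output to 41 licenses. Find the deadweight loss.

$85.97

Competitive equilibrium: 72.875 − 0.002Q = 28.25 + 0.8Q → Q* = 55.6421, P* = 72.7637.
At Q = 41: demand price = 72.875 − 0.002·41 = 72.793; supply price = 28.25 + 0.8·41 = 61.05.
ΔQ = 55.6421 − 41 = 14.6421; wedge = 72.793 − 61.05 = 11.743.
The triangle = ½ × 14.6421 × 11.743 = $85.97.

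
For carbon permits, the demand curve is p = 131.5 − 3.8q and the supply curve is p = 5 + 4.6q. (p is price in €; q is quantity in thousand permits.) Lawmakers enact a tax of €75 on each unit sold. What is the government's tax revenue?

Competitive equilibrium: 131.5 − 3.8q = 5 + 4.6q → q* = 15.05952, p* = 74.27381.
With the tax, the buyer price exceeds the seller price by 75: (131.5 − 3.8q) − (5 + 4.6q) = 75 → q' = 6.13095.
Tax revenue = 75 × 6.13095 = €459.82 thousand.

€459.82 thousand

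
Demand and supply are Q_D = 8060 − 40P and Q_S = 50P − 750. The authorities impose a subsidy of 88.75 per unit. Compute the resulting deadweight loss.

In inverse form: demand P = 201.5 − 0.025Q, supply P = 15 + 0.02Q.
Competitive equilibrium: 201.5 − 0.025Q = 15 + 0.02Q → Q* = 4144.4444, P* = 97.8889.
The subsidy lowers effective supply by 88.75: P = 0.02Q − 73.75.
New quantity: 201.5 − 0.025Q = 0.02Q − 73.75 → Q' = 6116.6667.
Overproduction ΔQ = 6116.6667 − 4144.4444 = 1972.2223; wedge = subsidy = 88.75.
Welfare loss = ½ × 1972.2223 × 88.75 = 87517.36.

87517.36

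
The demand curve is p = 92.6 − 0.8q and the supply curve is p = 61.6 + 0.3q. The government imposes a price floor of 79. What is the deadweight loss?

68.77

Competitive equilibrium: 92.6 − 0.8q = 61.6 + 0.3q → q* = 28.1818, p* = 70.0545.
At the floor p = 79, quantity demanded = (92.6 − 79)/0.8 = 17.
Sellers' marginal cost at q' = 17: 61.6 + 0.3·17 = 66.7.
Δq = 28.1818 − 17 = 11.1818; wedge = 79 − 66.7 = 12.3.
Welfare loss = ½ × 11.1818 × 12.3 = 68.77.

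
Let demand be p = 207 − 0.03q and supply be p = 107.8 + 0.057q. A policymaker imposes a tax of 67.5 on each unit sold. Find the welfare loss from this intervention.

26185.34

Competitive equilibrium: 207 − 0.03q = 107.8 + 0.057q → q* = 1140.22989, p* = 172.7931.
With the tax, the buyer price exceeds the seller price by 67.5: (207 − 0.03q) − (107.8 + 0.057q) = 67.5 → q' = 364.36782.
Δq = 1140.22989 − 364.36782 = 775.86207; the wedge equals the tax, 67.5.
The triangle = ½ × 775.86207 × 67.5 = 26185.34.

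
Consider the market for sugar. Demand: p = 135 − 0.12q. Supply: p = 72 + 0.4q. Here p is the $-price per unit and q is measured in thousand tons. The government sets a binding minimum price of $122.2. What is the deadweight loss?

Competitive equilibrium: 135 − 0.12q = 72 + 0.4q → q* = 121.1538, p* = 120.4615.
At the floor p = 122.2, quantity demanded = (135 − 122.2)/0.12 = 106.6667.
Sellers' marginal cost at q' = 106.6667: 72 + 0.4·106.6667 = 114.6667.
Δq = 121.1538 − 106.6667 = 14.4871; wedge = 122.2 − 114.6667 = 7.5333.
Deadweight loss = ½ × 14.4871 × 7.5333 = $54.57 thousand.

$54.57 thousand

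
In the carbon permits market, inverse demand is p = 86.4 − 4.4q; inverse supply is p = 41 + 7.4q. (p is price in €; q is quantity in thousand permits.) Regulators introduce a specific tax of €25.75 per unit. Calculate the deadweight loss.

Competitive equilibrium: 86.4 − 4.4q = 41 + 7.4q → q* = 3.8475, p* = 69.4712.
With the tax, the buyer price exceeds the seller price by 25.75: (86.4 − 4.4q) − (41 + 7.4q) = 25.75 → q' = 1.6653.
Δq = 3.8475 − 1.6653 = 2.1822; the wedge equals the tax, 25.75.
Welfare loss = ½ × 2.1822 × 25.75 = €28.10 thousand.

€28.10 thousand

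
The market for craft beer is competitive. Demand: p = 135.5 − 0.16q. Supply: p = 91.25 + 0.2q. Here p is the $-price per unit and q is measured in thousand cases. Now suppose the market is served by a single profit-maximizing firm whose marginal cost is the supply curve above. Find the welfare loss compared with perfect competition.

$257.47 thousand

Competitive equilibrium: 135.5 − 0.16q = 91.25 + 0.2q → q* = 122.9167, p* = 115.8333.
Marginal revenue: MR = 135.5 − 0.32q. Set MR = MC: 135.5 − 0.32q = 91.25 + 0.2q → q_m = 85.0962.
Price p_m = 135.5 − 0.16·85.0962 = 121.8846; MC(q_m) = 91.25 + 0.2·85.0962 = 108.2692.
Competitive q* = 122.9167, so Δq = 37.8205; wedge = 121.8846 − 108.2692 = 13.6154.
Welfare loss = ½ × 37.8205 × 13.6154 = $257.47 thousand.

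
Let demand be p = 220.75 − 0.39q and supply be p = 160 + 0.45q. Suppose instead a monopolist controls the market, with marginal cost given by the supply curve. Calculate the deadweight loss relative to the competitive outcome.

220.85

Competitive equilibrium: 220.75 − 0.39q = 160 + 0.45q → q* = 72.3214, p* = 192.5446.
Marginal revenue: MR = 220.75 − 0.78q. Set MR = MC: 220.75 − 0.78q = 160 + 0.45q → q_m = 49.3902.
Price p_m = 220.75 − 0.39·49.3902 = 201.4878; MC(q_m) = 160 + 0.45·49.3902 = 182.2256.
Competitive q* = 72.3214, so Δq = 22.9312; wedge = 201.4878 − 182.2256 = 19.2622.
Welfare loss = ½ × 22.9312 × 19.2622 = 220.85.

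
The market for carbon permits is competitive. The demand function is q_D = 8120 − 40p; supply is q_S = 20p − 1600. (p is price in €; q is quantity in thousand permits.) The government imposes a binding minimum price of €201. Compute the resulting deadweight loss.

€91260 thousand

In inverse form: demand p = 203 − 0.025q, supply p = 80 + 0.05q.
Competitive equilibrium: 203 − 0.025q = 80 + 0.05q → q* = 1640, p* = 162.
At the floor p = 201, quantity demanded = (203 − 201)/0.025 = 80.
Sellers' marginal cost at q' = 80: 80 + 0.05·80 = 84.
Δq = 1640 − 80 = 1560; wedge = 201 − 84 = 117.
Welfare loss = ½ × 1560 × 117 = €91260 thousand.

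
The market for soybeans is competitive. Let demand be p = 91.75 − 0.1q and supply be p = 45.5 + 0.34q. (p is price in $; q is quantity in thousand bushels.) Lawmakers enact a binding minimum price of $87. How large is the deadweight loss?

$730.25 thousand

Competitive equilibrium: 91.75 − 0.1q = 45.5 + 0.34q → q* = 105.1136, p* = 81.2386.
At the floor p = 87, quantity demanded = (91.75 − 87)/0.1 = 47.5.
Sellers' marginal cost at q' = 47.5: 45.5 + 0.34·47.5 = 61.65.
Δq = 105.1136 − 47.5 = 57.6136; wedge = 87 − 61.65 = 25.35.
Deadweight loss = ½ × 57.6136 × 25.35 = $730.25 thousand.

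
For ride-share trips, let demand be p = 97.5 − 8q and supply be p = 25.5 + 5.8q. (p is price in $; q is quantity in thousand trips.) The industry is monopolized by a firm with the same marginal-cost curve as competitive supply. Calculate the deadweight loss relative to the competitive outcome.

Competitive equilibrium: 97.5 − 8q = 25.5 + 5.8q → q* = 5.2174, p* = 55.7609.
Marginal revenue: MR = 97.5 − 16q. Set MR = MC: 97.5 − 16q = 25.5 + 5.8q → q_m = 3.3028.
Price p_m = 97.5 − 8·3.3028 = 71.0776; MC(q_m) = 25.5 + 5.8·3.3028 = 44.6562.
Competitive q* = 5.2174, so Δq = 1.9146; wedge = 71.0776 − 44.6562 = 26.4214.
Deadweight loss = ½ × 1.9146 × 26.4214 = $25.29 thousand.

$25.29 thousand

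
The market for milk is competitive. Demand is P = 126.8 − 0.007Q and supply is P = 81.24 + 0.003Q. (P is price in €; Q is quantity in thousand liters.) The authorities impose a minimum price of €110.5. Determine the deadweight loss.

€24807.19 thousand

Competitive equilibrium: 126.8 − 0.007Q = 81.24 + 0.003Q → Q* = 4556, P* = 94.908.
At the floor P = 110.5, quantity demanded = (126.8 − 110.5)/0.007 = 2328.57143.
Sellers' marginal cost at Q' = 2328.57143: 81.24 + 0.003·2328.57143 = 88.22571.
ΔQ = 4556 − 2328.57143 = 2227.42857; wedge = 110.5 − 88.22571 = 22.27429.
Welfare loss = ½ × 2227.42857 × 22.27429 = €24807.19 thousand.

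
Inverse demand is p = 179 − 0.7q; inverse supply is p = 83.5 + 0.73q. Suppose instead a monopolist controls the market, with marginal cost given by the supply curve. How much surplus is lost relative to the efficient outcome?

Competitive equilibrium: 179 − 0.7q = 83.5 + 0.73q → q* = 66.7832, p* = 132.2517.
Marginal revenue: MR = 179 − 1.4q. Set MR = MC: 179 − 1.4q = 83.5 + 0.73q → q_m = 44.8357.
Price p_m = 179 − 0.7·44.8357 = 147.615; MC(q_m) = 83.5 + 0.73·44.8357 = 116.2301.
Competitive q* = 66.7832, so Δq = 21.9475; wedge = 147.615 − 116.2301 = 31.3849.
Welfare loss = ½ × 21.9475 × 31.3849 = 344.41.

344.41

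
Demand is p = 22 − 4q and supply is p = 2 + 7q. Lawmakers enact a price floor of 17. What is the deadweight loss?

1.78

Competitive equilibrium: 22 − 4q = 2 + 7q → q* = 1.8182, p* = 14.7273.
At the floor p = 17, quantity demanded = (22 − 17)/4 = 1.25.
Sellers' marginal cost at q' = 1.25: 2 + 7·1.25 = 10.75.
Δq = 1.8182 − 1.25 = 0.5682; wedge = 17 − 10.75 = 6.25.
Welfare loss = ½ × 0.5682 × 6.25 = 1.78.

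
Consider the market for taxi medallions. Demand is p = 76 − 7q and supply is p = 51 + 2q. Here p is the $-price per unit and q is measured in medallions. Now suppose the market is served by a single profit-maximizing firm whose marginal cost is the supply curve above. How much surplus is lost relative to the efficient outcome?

Competitive equilibrium: 76 − 7q = 51 + 2q → q* = 2.7778, p* = 56.5556.
Marginal revenue: MR = 76 − 14q. Set MR = MC: 76 − 14q = 51 + 2q → q_m = 1.5625.
Price p_m = 76 − 7·1.5625 = 65.0625; MC(q_m) = 51 + 2·1.5625 = 54.125.
Competitive q* = 2.7778, so Δq = 1.2153; wedge = 65.0625 − 54.125 = 10.9375.
DWL = ½ × 1.2153 × 10.9375 = $6.65.

$6.65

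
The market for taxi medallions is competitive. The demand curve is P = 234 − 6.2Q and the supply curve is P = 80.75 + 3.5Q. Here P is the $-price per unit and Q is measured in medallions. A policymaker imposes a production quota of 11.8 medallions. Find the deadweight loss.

Competitive equilibrium: 234 − 6.2Q = 80.75 + 3.5Q → Q* = 15.799, P* = 136.0464.
At Q = 11.8: demand price = 234 − 6.2·11.8 = 160.84; supply price = 80.75 + 3.5·11.8 = 122.05.
ΔQ = 15.799 − 11.8 = 3.999; wedge = 160.84 − 122.05 = 38.79.
Welfare loss = ½ × 3.999 × 38.79 = $77.56.

$77.56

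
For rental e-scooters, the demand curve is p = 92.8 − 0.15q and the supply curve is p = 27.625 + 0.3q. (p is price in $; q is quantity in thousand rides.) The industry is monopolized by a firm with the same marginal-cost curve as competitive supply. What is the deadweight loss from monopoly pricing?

Competitive equilibrium: 92.8 − 0.15q = 27.625 + 0.3q → q* = 144.83333, p* = 71.075.
Marginal revenue: MR = 92.8 − 0.3q. Set MR = MC: 92.8 − 0.3q = 27.625 + 0.3q → q_m = 108.625.
Price p_m = 92.8 − 0.15·108.625 = 76.50625; MC(q_m) = 27.625 + 0.3·108.625 = 60.2125.
Competitive q* = 144.83333, so Δq = 36.20833; wedge = 76.50625 − 60.2125 = 16.29375.
DWL = ½ × 36.20833 × 16.29375 = $294.98 thousand.

$294.98 thousand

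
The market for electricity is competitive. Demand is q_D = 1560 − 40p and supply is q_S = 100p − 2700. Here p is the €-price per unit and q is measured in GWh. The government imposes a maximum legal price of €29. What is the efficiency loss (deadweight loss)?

In inverse form: demand p = 39 − 0.025q, supply p = 27 + 0.01q.
Competitive equilibrium: 39 − 0.025q = 27 + 0.01q → q* = 342.8571, p* = 30.4286.
At the ceiling p = 29, quantity supplied = (29 − 27)/0.01 = 200.
Willingness to pay at q' = 200: 39 − 0.025·200 = 34.
Δq = 342.8571 − 200 = 142.8571; wedge = 34 − 29 = 5.
Deadweight loss = ½ × 142.8571 × 5 = €357.14.

€357.14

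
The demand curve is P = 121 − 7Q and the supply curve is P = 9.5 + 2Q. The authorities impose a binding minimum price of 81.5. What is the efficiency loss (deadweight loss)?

Competitive equilibrium: 121 − 7Q = 9.5 + 2Q → Q* = 12.3889, P* = 34.2778.
At the floor P = 81.5, quantity demanded = (121 − 81.5)/7 = 5.6429.
Sellers' marginal cost at Q' = 5.6429: 9.5 + 2·5.6429 = 20.7858.
ΔQ = 12.3889 − 5.6429 = 6.746; wedge = 81.5 − 20.7858 = 60.7142.
DWL = ½ × 6.746 × 60.7142 = 204.79.

204.79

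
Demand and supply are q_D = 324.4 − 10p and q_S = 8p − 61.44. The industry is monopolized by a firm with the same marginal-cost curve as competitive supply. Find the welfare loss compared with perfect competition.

128.98

In inverse form: demand p = 32.44 − 0.1q, supply p = 7.68 + 0.125q.
Competitive equilibrium: 32.44 − 0.1q = 7.68 + 0.125q → q* = 110.0444, p* = 21.4356.
Marginal revenue: MR = 32.44 − 0.2q. Set MR = MC: 32.44 − 0.2q = 7.68 + 0.125q → q_m = 76.1846.
Price p_m = 32.44 − 0.1·76.1846 = 24.8215; MC(q_m) = 7.68 + 0.125·76.1846 = 17.2031.
Competitive q* = 110.0444, so Δq = 33.8598; wedge = 24.8215 − 17.2031 = 7.6184.
The triangle = ½ × 33.8598 × 7.6184 = 128.98.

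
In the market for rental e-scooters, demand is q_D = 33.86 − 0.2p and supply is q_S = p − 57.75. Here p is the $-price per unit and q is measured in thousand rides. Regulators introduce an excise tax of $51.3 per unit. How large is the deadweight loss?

$219.31 thousand

In inverse form: demand p = 169.3 − 5q, supply p = 57.75 + q.
Competitive equilibrium: 169.3 − 5q = 57.75 + q → q* = 18.5917, p* = 76.3417.
With the tax, the buyer price exceeds the seller price by 51.3: (169.3 − 5q) − (57.75 + q) = 51.3 → q' = 10.0417.
Δq = 18.5917 − 10.0417 = 8.55; the wedge equals the tax, 51.3.
Welfare loss = ½ × 8.55 × 51.3 = $219.31 thousand.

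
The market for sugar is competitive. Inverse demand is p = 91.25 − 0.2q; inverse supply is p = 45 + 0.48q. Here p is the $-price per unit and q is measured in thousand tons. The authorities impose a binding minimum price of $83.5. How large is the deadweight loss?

$291.18 thousand

Competitive equilibrium: 91.25 − 0.2q = 45 + 0.48q → q* = 68.0147, p* = 77.6471.
At the floor p = 83.5, quantity demanded = (91.25 − 83.5)/0.2 = 38.75.
Sellers' marginal cost at q' = 38.75: 45 + 0.48·38.75 = 63.6.
Δq = 68.0147 − 38.75 = 29.2647; wedge = 83.5 − 63.6 = 19.9.
DWL = ½ × 29.2647 × 19.9 = $291.18 thousand.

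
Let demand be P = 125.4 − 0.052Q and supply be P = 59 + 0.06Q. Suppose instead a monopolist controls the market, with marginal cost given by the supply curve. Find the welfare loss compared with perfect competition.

1978.82

Competitive equilibrium: 125.4 − 0.052Q = 59 + 0.06Q → Q* = 592.8571, P* = 94.5714.
Marginal revenue: MR = 125.4 − 0.104Q. Set MR = MC: 125.4 − 0.104Q = 59 + 0.06Q → Q_m = 404.878.
Price P_m = 125.4 − 0.052·404.878 = 104.3463; MC(Q_m) = 59 + 0.06·404.878 = 83.2927.
Competitive Q* = 592.8571, so ΔQ = 187.9791; wedge = 104.3463 − 83.2927 = 21.0536.
Deadweight loss = ½ × 187.9791 × 21.0536 = 1978.82.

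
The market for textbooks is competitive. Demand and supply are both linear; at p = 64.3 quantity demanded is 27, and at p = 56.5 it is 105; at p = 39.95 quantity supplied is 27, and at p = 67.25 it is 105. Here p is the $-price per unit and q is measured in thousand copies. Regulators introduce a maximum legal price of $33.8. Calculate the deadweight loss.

Demand slope = (56.5 − 64.3)/(105 − 27) = −0.1, so p = 67 − 0.1q.
Supply slope = (67.25 − 39.95)/(105 − 27) = 0.35, so p = 30.5 + 0.35q.
Competitive equilibrium: 67 − 0.1q = 30.5 + 0.35q → q* = 81.11111, p* = 58.88889.
At the ceiling p = 33.8, quantity supplied = (33.8 − 30.5)/0.35 = 9.42857.
Willingness to pay at q' = 9.42857: 67 − 0.1·9.42857 = 66.05714.
Δq = 81.11111 − 9.42857 = 71.68254; wedge = 66.05714 − 33.8 = 32.25714.
DWL = ½ × 71.68254 × 32.25714 = $1156.14 thousand.

$1156.14 thousand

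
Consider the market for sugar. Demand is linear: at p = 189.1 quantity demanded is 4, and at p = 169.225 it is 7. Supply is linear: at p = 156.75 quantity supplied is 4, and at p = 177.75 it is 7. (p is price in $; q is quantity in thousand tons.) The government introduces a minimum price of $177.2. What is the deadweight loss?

$2.28 thousand

Demand slope = (169.225 − 189.1)/(7 − 4) = −6.625, so p = 215.6 − 6.625q.
Supply slope = (177.75 − 156.75)/(7 − 4) = 7, so p = 128.75 + 7q.
Competitive equilibrium: 215.6 − 6.625q = 128.75 + 7q → q* = 6.3743, p* = 173.3702.
At the floor p = 177.2, quantity demanded = (215.6 − 177.2)/6.625 = 5.7962.
Sellers' marginal cost at q' = 5.7962: 128.75 + 7·5.7962 = 169.3234.
Δq = 6.3743 − 5.7962 = 0.5781; wedge = 177.2 − 169.3234 = 7.8766.
Deadweight loss = ½ × 0.5781 × 7.8766 = $2.28 thousand.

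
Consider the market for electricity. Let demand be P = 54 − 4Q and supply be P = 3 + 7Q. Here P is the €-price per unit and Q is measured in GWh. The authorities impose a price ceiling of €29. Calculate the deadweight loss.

Competitive equilibrium: 54 − 4Q = 3 + 7Q → Q* = 4.6364, P* = 35.4545.
At the ceiling P = 29, quantity supplied = (29 − 3)/7 = 3.7143.
Willingness to pay at Q' = 3.7143: 54 − 4·3.7143 = 39.1428.
ΔQ = 4.6364 − 3.7143 = 0.9221; wedge = 39.1428 − 29 = 10.1428.
DWL = ½ × 0.9221 × 10.1428 = €4.68.

€4.68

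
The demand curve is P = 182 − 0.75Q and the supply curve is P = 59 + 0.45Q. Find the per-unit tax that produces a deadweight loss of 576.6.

37.2

Competitive equilibrium: 182 − 0.75Q = 59 + 0.45Q → Q* = 102.5, P* = 105.125.
A tax t gives ΔQ = t/1.2 and wedge t, so DWL = t²/2.4.
t²/2.4 = 576.6 → t² = 1383.84 → t = 37.2.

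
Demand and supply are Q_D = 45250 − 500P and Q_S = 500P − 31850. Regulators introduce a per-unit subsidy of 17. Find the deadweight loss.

36125

In inverse form: demand P = 90.5 − 0.002Q, supply P = 63.7 + 0.002Q.
Competitive equilibrium: 90.5 − 0.002Q = 63.7 + 0.002Q → Q* = 6700, P* = 77.1.
The subsidy lowers effective supply by 17: P = 46.7 + 0.002Q.
New quantity: 90.5 − 0.002Q = 46.7 + 0.002Q → Q' = 10950.
Overproduction ΔQ = 10950 − 6700 = 4250; wedge = subsidy = 17.
Deadweight loss = ½ × 4250 × 17 = 36125.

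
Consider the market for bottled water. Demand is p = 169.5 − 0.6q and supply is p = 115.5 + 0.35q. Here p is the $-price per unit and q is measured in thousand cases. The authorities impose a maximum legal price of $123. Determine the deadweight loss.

$595.71 thousand

Competitive equilibrium: 169.5 − 0.6q = 115.5 + 0.35q → q* = 56.84211, p* = 135.39474.
At the ceiling p = 123, quantity supplied = (123 − 115.5)/0.35 = 21.42857.
Willingness to pay at q' = 21.42857: 169.5 − 0.6·21.42857 = 156.64286.
Δq = 56.84211 − 21.42857 = 35.41354; wedge = 156.64286 − 123 = 33.64286.
DWL = ½ × 35.41354 × 33.64286 = $595.71 thousand.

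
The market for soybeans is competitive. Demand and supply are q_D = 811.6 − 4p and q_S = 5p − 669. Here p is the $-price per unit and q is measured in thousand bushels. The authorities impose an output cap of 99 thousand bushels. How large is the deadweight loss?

$669.67 thousand

In inverse form: demand p = 202.9 − 0.25q, supply p = 133.8 + 0.2q.
Competitive equilibrium: 202.9 − 0.25q = 133.8 + 0.2q → q* = 153.5556, p* = 164.5111.
At q = 99: demand price = 202.9 − 0.25·99 = 178.15; supply price = 133.8 + 0.2·99 = 153.6.
Δq = 153.5556 − 99 = 54.5556; wedge = 178.15 − 153.6 = 24.55.
Deadweight loss = ½ × 54.5556 × 24.55 = $669.67 thousand.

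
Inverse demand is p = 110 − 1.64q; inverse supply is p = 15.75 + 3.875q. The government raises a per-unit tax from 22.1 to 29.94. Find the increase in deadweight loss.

Competitive equilibrium: 110 − 1.64q = 15.75 + 3.875q → q* = 17.0898, p* = 81.9728.
For a per-unit tax t: Δq = t/5.515, so DWL = ½·t·(t/5.515) = t²/11.03.
At t = 22.1: DWL = 44.28. At t = 29.94: DWL = 81.27.
Increase = 81.27 − 44.28 = 36.99.

36.99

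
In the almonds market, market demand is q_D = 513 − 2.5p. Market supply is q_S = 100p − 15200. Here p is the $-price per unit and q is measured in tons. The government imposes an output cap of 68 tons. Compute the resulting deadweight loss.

$781.83

In inverse form: demand p = 205.2 − 0.4q, supply p = 152 + 0.01q.
Competitive equilibrium: 205.2 − 0.4q = 152 + 0.01q → q* = 129.7561, p* = 153.2976.
At q = 68: demand price = 205.2 − 0.4·68 = 178; supply price = 152 + 0.01·68 = 152.68.
Δq = 129.7561 − 68 = 61.7561; wedge = 178 − 152.68 = 25.32.
DWL = ½ × 61.7561 × 25.32 = $781.83.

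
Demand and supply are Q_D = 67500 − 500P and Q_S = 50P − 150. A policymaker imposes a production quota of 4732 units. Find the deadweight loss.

17686.064

In inverse form: demand P = 135 − 0.002Q, supply P = 3 + 0.02Q.
Competitive equilibrium: 135 − 0.002Q = 3 + 0.02Q → Q* = 6000, P* = 123.
At Q = 4732: demand price = 135 − 0.002·4732 = 125.536; supply price = 3 + 0.02·4732 = 97.64.
ΔQ = 6000 − 4732 = 1268; wedge = 125.536 − 97.64 = 27.896.
The triangle = ½ × 1268 × 27.896 = 17686.064.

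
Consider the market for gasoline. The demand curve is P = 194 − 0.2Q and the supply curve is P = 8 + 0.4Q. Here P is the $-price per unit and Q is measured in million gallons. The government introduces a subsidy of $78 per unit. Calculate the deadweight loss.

Competitive equilibrium: 194 − 0.2Q = 8 + 0.4Q → Q* = 310, P* = 132.
The subsidy lowers effective supply by 78: P = 0.4Q − 70.
New quantity: 194 − 0.2Q = 0.4Q − 70 → Q' = 440.
Overproduction ΔQ = 440 − 310 = 130; wedge = subsidy = 78.
Welfare loss = ½ × 130 × 78 = $5070 million.

$5070 million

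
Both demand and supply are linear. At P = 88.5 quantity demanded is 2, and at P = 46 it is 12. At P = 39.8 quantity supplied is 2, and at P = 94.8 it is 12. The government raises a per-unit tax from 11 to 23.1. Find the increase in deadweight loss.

Demand slope = (46 − 88.5)/(12 − 2) = −4.25, so P = 97 − 4.25Q.
Supply slope = (94.8 − 39.8)/(12 − 2) = 5.5, so P = 28.8 + 5.5Q.
Competitive equilibrium: 97 − 4.25Q = 28.8 + 5.5Q → Q* = 6.9949, P* = 67.2718.
For a per-unit tax t: ΔQ = t/9.75, so DWL = ½·t·(t/9.75) = t²/19.5.
At t = 11: DWL = 6.205. At t = 23.1: DWL = 27.365.
Increase = 27.365 − 6.205 = 21.16.

21.16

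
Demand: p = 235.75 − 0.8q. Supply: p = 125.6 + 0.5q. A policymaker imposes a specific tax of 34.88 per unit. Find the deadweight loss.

Competitive equilibrium: 235.75 − 0.8q = 125.6 + 0.5q → q* = 84.7308, p* = 167.9654.
With the tax, the buyer price exceeds the seller price by 34.88: (235.75 − 0.8q) − (125.6 + 0.5q) = 34.88 → q' = 57.9.
Δq = 84.7308 − 57.9 = 26.8308; the wedge equals the tax, 34.88.
The triangle = ½ × 26.8308 × 34.88 = 467.93.

467.93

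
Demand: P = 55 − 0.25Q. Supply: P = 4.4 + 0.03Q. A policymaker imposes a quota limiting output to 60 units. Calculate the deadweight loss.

Competitive equilibrium: 55 − 0.25Q = 4.4 + 0.03Q → Q* = 180.7143, P* = 9.8214.
At Q = 60: demand price = 55 − 0.25·60 = 40; supply price = 4.4 + 0.03·60 = 6.2.
ΔQ = 180.7143 − 60 = 120.7143; wedge = 40 − 6.2 = 33.8.
The triangle = ½ × 120.7143 × 33.8 = 2040.07.

2040.07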